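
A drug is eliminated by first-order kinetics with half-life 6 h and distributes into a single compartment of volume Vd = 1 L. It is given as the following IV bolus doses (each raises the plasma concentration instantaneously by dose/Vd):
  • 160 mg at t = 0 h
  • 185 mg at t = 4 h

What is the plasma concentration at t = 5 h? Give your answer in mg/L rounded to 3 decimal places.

254.613 mg/L

k = ln 2 / 6 = 0.11552 per h
Dose 1 (160 mg at t=0 h): 160·exp(−0.11552·5) = 89.797 mg/L
Dose 2 (185 mg at t=4 h): 185·exp(−0.11552·1) = 164.816 mg/L
C(5) = 89.797 + 164.816 = 254.613 mg/L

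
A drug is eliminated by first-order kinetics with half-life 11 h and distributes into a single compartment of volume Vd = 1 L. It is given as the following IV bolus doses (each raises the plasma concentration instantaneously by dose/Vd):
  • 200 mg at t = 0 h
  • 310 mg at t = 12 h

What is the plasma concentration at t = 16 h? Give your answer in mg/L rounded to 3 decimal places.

313.907 mg/L

k = ln 2 / 11 = 0.06301 per h
Dose 1 (200 mg at t=0 h): 200·exp(−0.06301·16) = 72.974 mg/L
Dose 2 (310 mg at t=12 h): 310·exp(−0.06301·4) = 240.933 mg/L
C(16) = 72.974 + 240.933 = 313.907 mg/L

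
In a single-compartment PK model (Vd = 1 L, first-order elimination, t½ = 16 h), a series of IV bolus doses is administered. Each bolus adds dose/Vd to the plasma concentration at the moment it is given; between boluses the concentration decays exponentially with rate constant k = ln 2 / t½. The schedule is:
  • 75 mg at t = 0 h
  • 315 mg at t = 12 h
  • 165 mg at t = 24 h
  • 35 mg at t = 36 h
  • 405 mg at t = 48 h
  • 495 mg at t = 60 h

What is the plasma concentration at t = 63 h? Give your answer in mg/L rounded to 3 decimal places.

k = ln 2 / 16 = 0.04332 per h
Dose 1 (75 mg at t=0 h): 75·exp(−0.04332·63) = 4.895 mg/L
Dose 2 (315 mg at t=12 h): 315·exp(−0.04332·51) = 34.576 mg/L
Dose 3 (165 mg at t=24 h): 165·exp(−0.04332·39) = 30.460 mg/L
Dose 4 (35 mg at t=36 h): 35·exp(−0.04332·27) = 10.866 mg/L
Dose 5 (405 mg at t=48 h): 405·exp(−0.04332·15) = 211.465 mg/L
Dose 6 (495 mg at t=60 h): 495·exp(−0.04332·3) = 434.672 mg/L
C(63) = 4.895 + 34.576 + 30.460 + 10.866 + 211.465 + 434.672 = 726.935 mg/L

726.935 mg/L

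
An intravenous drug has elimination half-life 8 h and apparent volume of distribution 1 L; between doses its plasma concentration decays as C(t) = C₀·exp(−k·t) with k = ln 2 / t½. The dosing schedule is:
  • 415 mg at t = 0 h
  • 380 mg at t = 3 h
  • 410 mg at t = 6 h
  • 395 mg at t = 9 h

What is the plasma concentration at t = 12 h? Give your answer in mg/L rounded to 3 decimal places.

k = ln 2 / 8 = 0.08664 per h
Dose 1 (415 mg at t=0 h): 415·exp(−0.08664·12) = 146.725 mg/L
Dose 2 (380 mg at t=3 h): 380·exp(−0.08664·9) = 174.231 mg/L
Dose 3 (410 mg at t=6 h): 410·exp(−0.08664·6) = 243.787 mg/L
Dose 4 (395 mg at t=9 h): 395·exp(−0.08664·3) = 304.587 mg/L
C(12) = 146.725 + 174.231 + 243.787 + 304.587 = 869.330 mg/L

869.330 mg/L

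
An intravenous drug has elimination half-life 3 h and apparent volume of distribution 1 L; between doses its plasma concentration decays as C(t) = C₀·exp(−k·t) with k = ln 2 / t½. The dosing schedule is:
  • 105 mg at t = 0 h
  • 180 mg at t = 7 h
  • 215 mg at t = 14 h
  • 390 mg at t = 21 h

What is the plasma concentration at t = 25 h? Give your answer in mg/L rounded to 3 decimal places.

174.840 mg/L

k = ln 2 / 3 = 0.23105 per h
Dose 1 (105 mg at t=0 h): 105·exp(−0.23105·25) = 0.326 mg/L
Dose 2 (180 mg at t=7 h): 180·exp(−0.23105·18) = 2.813 mg/L
Dose 3 (215 mg at t=14 h): 215·exp(−0.23105·11) = 16.930 mg/L
Dose 4 (390 mg at t=21 h): 390·exp(−0.23105·4) = 154.772 mg/L
C(25) = 0.326 + 2.813 + 16.930 + 154.772 = 174.840 mg/L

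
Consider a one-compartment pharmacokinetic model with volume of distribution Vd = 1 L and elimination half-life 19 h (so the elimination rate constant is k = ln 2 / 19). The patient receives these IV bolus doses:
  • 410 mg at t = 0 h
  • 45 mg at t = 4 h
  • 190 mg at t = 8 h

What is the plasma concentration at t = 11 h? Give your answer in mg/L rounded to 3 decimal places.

479.637 mg/L

k = ln 2 / 19 = 0.03648 per h
Dose 1 (410 mg at t=0 h): 410·exp(−0.03648·11) = 274.475 mg/L
Dose 2 (45 mg at t=4 h): 45·exp(−0.03648·7) = 34.858 mg/L
Dose 3 (190 mg at t=8 h): 190·exp(−0.03648·3) = 170.303 mg/L
C(11) = 274.475 + 34.858 + 170.303 = 479.637 mg/L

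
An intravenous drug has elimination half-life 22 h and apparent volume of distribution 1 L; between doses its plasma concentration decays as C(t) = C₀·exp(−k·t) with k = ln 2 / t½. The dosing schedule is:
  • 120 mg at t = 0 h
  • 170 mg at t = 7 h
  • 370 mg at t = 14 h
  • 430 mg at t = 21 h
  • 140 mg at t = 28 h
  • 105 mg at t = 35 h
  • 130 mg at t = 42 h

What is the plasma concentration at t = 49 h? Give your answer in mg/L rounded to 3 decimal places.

k = ln 2 / 22 = 0.03151 per h
Dose 1 (120 mg at t=0 h): 120·exp(−0.03151·49) = 25.627 mg/L
Dose 2 (170 mg at t=7 h): 170·exp(−0.03151·42) = 45.264 mg/L
Dose 3 (370 mg at t=14 h): 370·exp(−0.03151·35) = 122.826 mg/L
Dose 4 (430 mg at t=21 h): 430·exp(−0.03151·28) = 177.967 mg/L
Dose 5 (140 mg at t=28 h): 140·exp(−0.03151·21) = 72.241 mg/L
Dose 6 (105 mg at t=35 h): 105·exp(−0.03151·14) = 67.550 mg/L
Dose 7 (130 mg at t=42 h): 130·exp(−0.03151·7) = 104.270 mg/L
C(49) = 25.627 + 45.264 + 122.826 + 177.967 + 72.241 + 67.550 + 104.270 = 615.746 mg/L

615.746 mg/L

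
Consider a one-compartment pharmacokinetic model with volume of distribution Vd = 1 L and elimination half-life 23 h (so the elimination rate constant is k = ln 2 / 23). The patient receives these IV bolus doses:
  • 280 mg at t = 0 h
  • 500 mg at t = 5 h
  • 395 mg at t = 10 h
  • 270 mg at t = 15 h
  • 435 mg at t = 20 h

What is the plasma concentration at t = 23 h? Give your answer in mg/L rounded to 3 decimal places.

1307.174 mg/L

k = ln 2 / 23 = 0.03014 per h
Dose 1 (280 mg at t=0 h): 280·exp(−0.03014·23) = 140.000 mg/L
Dose 2 (500 mg at t=5 h): 500·exp(−0.03014·18) = 290.657 mg/L
Dose 3 (395 mg at t=10 h): 395·exp(−0.03014·13) = 266.962 mg/L
Dose 4 (270 mg at t=15 h): 270·exp(−0.03014·8) = 212.157 mg/L
Dose 5 (435 mg at t=20 h): 435·exp(−0.03014·3) = 397.397 mg/L
C(23) = 140.000 + 290.657 + 266.962 + 212.157 + 397.397 = 1307.174 mg/L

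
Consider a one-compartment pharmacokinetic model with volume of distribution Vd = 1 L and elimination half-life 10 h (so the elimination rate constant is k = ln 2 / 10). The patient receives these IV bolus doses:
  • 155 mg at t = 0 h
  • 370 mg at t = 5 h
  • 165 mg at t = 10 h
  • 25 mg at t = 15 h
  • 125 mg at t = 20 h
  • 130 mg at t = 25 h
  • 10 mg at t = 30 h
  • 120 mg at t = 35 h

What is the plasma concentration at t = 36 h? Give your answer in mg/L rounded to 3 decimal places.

k = ln 2 / 10 = 0.06931 per h
Dose 1 (155 mg at t=0 h): 155·exp(−0.06931·36) = 12.783 mg/L
Dose 2 (370 mg at t=5 h): 370·exp(−0.06931·31) = 43.153 mg/L
Dose 3 (165 mg at t=10 h): 165·exp(−0.06931·26) = 27.215 mg/L
Dose 4 (25 mg at t=15 h): 25·exp(−0.06931·21) = 5.831 mg/L
Dose 5 (125 mg at t=20 h): 125·exp(−0.06931·16) = 41.235 mg/L
Dose 6 (130 mg at t=25 h): 130·exp(−0.06931·11) = 60.647 mg/L
Dose 7 (10 mg at t=30 h): 10·exp(−0.06931·6) = 6.598 mg/L
Dose 8 (120 mg at t=35 h): 120·exp(−0.06931·1) = 111.964 mg/L
C(36) = 12.783 + 43.153 + 27.215 + 5.831 + 41.235 + 60.647 + 6.598 + 111.964 = 309.425 mg/L

309.425 mg/L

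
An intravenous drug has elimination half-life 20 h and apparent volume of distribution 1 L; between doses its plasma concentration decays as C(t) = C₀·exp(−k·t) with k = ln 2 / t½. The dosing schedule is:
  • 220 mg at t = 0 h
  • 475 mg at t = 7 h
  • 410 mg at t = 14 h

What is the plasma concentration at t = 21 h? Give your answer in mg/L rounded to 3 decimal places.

720.329 mg/L

k = ln 2 / 20 = 0.03466 per h
Dose 1 (220 mg at t=0 h): 220·exp(−0.03466·21) = 106.253 mg/L
Dose 2 (475 mg at t=7 h): 475·exp(−0.03466·14) = 292.397 mg/L
Dose 3 (410 mg at t=14 h): 410·exp(−0.03466·7) = 321.679 mg/L
C(21) = 106.253 + 292.397 + 321.679 = 720.329 mg/L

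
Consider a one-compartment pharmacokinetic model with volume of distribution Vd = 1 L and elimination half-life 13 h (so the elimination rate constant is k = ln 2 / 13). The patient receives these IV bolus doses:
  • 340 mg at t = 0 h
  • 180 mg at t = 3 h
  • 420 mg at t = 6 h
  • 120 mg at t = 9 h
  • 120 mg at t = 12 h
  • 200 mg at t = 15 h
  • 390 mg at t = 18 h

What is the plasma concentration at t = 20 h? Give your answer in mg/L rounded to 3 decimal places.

1037.687 mg/L

k = ln 2 / 13 = 0.05332 per h
Dose 1 (340 mg at t=0 h): 340·exp(−0.05332·20) = 117.046 mg/L
Dose 2 (180 mg at t=3 h): 180·exp(−0.05332·17) = 72.714 mg/L
Dose 3 (420 mg at t=6 h): 420·exp(−0.05332·14) = 199.096 mg/L
Dose 4 (120 mg at t=9 h): 120·exp(−0.05332·11) = 66.752 mg/L
Dose 5 (120 mg at t=12 h): 120·exp(−0.05332·8) = 78.331 mg/L
Dose 6 (200 mg at t=15 h): 200·exp(−0.05332·5) = 153.197 mg/L
Dose 7 (390 mg at t=18 h): 390·exp(−0.05332·2) = 350.552 mg/L
C(20) = 117.046 + 72.714 + 199.096 + 66.752 + 78.331 + 153.197 + 350.552 = 1037.687 mg/L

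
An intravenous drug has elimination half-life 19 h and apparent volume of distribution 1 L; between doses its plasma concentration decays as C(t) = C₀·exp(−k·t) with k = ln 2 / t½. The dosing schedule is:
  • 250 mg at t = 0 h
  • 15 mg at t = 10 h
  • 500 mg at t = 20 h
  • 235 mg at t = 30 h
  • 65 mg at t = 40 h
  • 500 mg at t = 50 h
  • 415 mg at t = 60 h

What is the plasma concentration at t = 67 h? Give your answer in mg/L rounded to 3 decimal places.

k = ln 2 / 19 = 0.03648 per h
Dose 1 (250 mg at t=0 h): 250·exp(−0.03648·67) = 21.698 mg/L
Dose 2 (15 mg at t=10 h): 15·exp(−0.03648·57) = 1.875 mg/L
Dose 3 (500 mg at t=20 h): 500·exp(−0.03648·47) = 90.015 mg/L
Dose 4 (235 mg at t=30 h): 235·exp(−0.03648·37) = 60.933 mg/L
Dose 5 (65 mg at t=40 h): 65·exp(−0.03648·27) = 24.274 mg/L
Dose 6 (500 mg at t=50 h): 500·exp(−0.03648·17) = 268.923 mg/L
Dose 7 (415 mg at t=60 h): 415·exp(−0.03648·7) = 321.471 mg/L
C(67) = 21.698 + 1.875 + 90.015 + 60.933 + 24.274 + 268.923 + 321.471 = 789.189 mg/L

789.189 mg/L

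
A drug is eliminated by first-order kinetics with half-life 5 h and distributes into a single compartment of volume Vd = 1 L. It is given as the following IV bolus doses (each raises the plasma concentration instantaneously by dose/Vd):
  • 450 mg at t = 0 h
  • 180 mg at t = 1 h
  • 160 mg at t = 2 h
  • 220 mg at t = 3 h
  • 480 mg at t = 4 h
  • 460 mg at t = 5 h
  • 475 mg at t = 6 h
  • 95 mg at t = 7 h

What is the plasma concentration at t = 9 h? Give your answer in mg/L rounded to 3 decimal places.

k = ln 2 / 5 = 0.13863 per h
Dose 1 (450 mg at t=0 h): 450·exp(−0.13863·9) = 129.229 mg/L
Dose 2 (180 mg at t=1 h): 180·exp(−0.13863·8) = 59.378 mg/L
Dose 3 (160 mg at t=2 h): 160·exp(−0.13863·7) = 60.629 mg/L
Dose 4 (220 mg at t=3 h): 220·exp(−0.13863·6) = 95.761 mg/L
Dose 5 (480 mg at t=4 h): 480·exp(−0.13863·5) = 240.000 mg/L
Dose 6 (460 mg at t=5 h): 460·exp(−0.13863·4) = 264.201 mg/L
Dose 7 (475 mg at t=6 h): 475·exp(−0.13863·3) = 313.383 mg/L
Dose 8 (95 mg at t=7 h): 95·exp(−0.13863·2) = 71.997 mg/L
C(9) = 129.229 + 59.378 + 60.629 + 95.761 + 240.000 + 264.201 + 313.383 + 71.997 = 1234.576 mg/L

1234.576 mg/L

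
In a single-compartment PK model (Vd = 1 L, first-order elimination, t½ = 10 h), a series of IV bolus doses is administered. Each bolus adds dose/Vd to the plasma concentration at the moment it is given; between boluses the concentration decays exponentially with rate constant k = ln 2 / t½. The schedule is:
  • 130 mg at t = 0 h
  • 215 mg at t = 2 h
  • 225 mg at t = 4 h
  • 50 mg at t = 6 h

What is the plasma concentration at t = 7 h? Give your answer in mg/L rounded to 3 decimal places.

461.461 mg/L

k = ln 2 / 10 = 0.06931 per h
Dose 1 (130 mg at t=0 h): 130·exp(−0.06931·7) = 80.024 mg/L
Dose 2 (215 mg at t=2 h): 215·exp(−0.06931·5) = 152.028 mg/L
Dose 3 (225 mg at t=4 h): 225·exp(−0.06931·3) = 182.757 mg/L
Dose 4 (50 mg at t=6 h): 50·exp(−0.06931·1) = 46.652 mg/L
C(7) = 80.024 + 152.028 + 182.757 + 46.652 = 461.461 mg/L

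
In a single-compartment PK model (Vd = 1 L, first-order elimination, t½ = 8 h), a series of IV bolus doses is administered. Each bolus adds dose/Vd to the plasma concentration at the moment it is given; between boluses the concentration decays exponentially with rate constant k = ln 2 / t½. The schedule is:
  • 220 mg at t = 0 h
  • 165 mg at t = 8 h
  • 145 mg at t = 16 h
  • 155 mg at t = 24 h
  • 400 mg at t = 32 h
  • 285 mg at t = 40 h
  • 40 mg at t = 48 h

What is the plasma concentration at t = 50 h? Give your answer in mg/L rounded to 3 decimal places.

268.693 mg/L

k = ln 2 / 8 = 0.08664 per h
Dose 1 (220 mg at t=0 h): 220·exp(−0.08664·50) = 2.891 mg/L
Dose 2 (165 mg at t=8 h): 165·exp(−0.08664·42) = 4.336 mg/L
Dose 3 (145 mg at t=16 h): 145·exp(−0.08664·34) = 7.621 mg/L
Dose 4 (155 mg at t=24 h): 155·exp(−0.08664·26) = 16.292 mg/L
Dose 5 (400 mg at t=32 h): 400·exp(−0.08664·18) = 84.090 mg/L
Dose 6 (285 mg at t=40 h): 285·exp(−0.08664·10) = 119.828 mg/L
Dose 7 (40 mg at t=48 h): 40·exp(−0.08664·2) = 33.636 mg/L
C(50) = 2.891 + 4.336 + 7.621 + 16.292 + 84.090 + 119.828 + 33.636 = 268.693 mg/L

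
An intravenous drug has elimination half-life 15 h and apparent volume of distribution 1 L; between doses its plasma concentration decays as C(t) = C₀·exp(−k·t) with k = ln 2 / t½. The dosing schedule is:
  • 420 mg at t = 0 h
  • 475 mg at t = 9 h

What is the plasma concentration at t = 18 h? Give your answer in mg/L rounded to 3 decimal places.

496.199 mg/L

k = ln 2 / 15 = 0.04621 per h
Dose 1 (420 mg at t=0 h): 420·exp(−0.04621·18) = 182.816 mg/L
Dose 2 (475 mg at t=9 h): 475·exp(−0.04621·9) = 313.383 mg/L
C(18) = 182.816 + 313.383 = 496.199 mg/L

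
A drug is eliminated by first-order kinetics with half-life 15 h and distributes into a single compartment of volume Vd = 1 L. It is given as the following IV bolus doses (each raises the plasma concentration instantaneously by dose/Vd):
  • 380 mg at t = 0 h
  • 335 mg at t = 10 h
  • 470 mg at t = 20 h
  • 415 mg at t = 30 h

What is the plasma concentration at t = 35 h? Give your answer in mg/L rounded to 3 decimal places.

k = ln 2 / 15 = 0.04621 per h
Dose 1 (380 mg at t=0 h): 380·exp(−0.04621·35) = 75.402 mg/L
Dose 2 (335 mg at t=10 h): 335·exp(−0.04621·25) = 105.518 mg/L
Dose 3 (470 mg at t=20 h): 470·exp(−0.04621·15) = 235.000 mg/L
Dose 4 (415 mg at t=30 h): 415·exp(−0.04621·5) = 329.386 mg/L
C(35) = 75.402 + 105.518 + 235.000 + 329.386 = 745.306 mg/L

745.306 mg/L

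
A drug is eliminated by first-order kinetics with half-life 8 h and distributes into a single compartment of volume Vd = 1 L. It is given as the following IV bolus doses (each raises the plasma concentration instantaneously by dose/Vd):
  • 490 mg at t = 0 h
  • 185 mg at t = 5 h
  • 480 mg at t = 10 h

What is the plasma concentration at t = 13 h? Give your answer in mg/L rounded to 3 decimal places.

621.493 mg/L

k = ln 2 / 8 = 0.08664 per h
Dose 1 (490 mg at t=0 h): 490·exp(−0.08664·13) = 158.863 mg/L
Dose 2 (185 mg at t=5 h): 185·exp(−0.08664·8) = 92.500 mg/L
Dose 3 (480 mg at t=10 h): 480·exp(−0.08664·3) = 370.131 mg/L
C(13) = 158.863 + 92.500 + 370.131 = 621.493 mg/L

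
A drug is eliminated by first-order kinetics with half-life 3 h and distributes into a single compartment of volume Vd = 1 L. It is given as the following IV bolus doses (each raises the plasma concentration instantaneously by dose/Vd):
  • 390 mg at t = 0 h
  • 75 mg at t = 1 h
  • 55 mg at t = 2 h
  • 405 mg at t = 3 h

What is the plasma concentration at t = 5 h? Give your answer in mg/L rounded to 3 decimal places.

435.240 mg/L

k = ln 2 / 3 = 0.23105 per h
Dose 1 (390 mg at t=0 h): 390·exp(−0.23105·5) = 122.842 mg/L
Dose 2 (75 mg at t=1 h): 75·exp(−0.23105·4) = 29.764 mg/L
Dose 3 (55 mg at t=2 h): 55·exp(−0.23105·3) = 27.500 mg/L
Dose 4 (405 mg at t=3 h): 405·exp(−0.23105·2) = 255.134 mg/L
C(5) = 122.842 + 29.764 + 27.500 + 255.134 = 435.240 mg/L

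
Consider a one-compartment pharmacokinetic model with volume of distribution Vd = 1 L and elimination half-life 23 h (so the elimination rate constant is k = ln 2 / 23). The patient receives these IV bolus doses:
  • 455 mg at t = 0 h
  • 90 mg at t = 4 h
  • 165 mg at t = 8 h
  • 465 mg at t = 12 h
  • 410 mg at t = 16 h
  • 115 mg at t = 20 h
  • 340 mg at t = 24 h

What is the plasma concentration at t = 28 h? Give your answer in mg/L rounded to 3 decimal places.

k = ln 2 / 23 = 0.03014 per h
Dose 1 (455 mg at t=0 h): 455·exp(−0.03014·28) = 195.677 mg/L
Dose 2 (90 mg at t=4 h): 90·exp(−0.03014·24) = 43.664 mg/L
Dose 3 (165 mg at t=8 h): 165·exp(−0.03014·20) = 90.306 mg/L
Dose 4 (465 mg at t=12 h): 465·exp(−0.03014·16) = 287.105 mg/L
Dose 5 (410 mg at t=16 h): 410·exp(−0.03014·12) = 285.578 mg/L
Dose 6 (115 mg at t=20 h): 115·exp(−0.03014·8) = 90.363 mg/L
Dose 7 (340 mg at t=24 h): 340·exp(−0.03014·4) = 301.388 mg/L
C(28) = 195.677 + 43.664 + 90.306 + 287.105 + 285.578 + 90.363 + 301.388 = 1294.082 mg/L

1294.082 mg/L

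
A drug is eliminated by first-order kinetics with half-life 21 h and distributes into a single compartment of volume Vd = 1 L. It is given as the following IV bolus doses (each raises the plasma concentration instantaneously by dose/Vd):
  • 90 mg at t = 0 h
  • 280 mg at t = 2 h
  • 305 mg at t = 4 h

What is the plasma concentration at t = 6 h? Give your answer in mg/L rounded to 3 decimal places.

k = ln 2 / 21 = 0.03301 per h
Dose 1 (90 mg at t=0 h): 90·exp(−0.03301·6) = 73.830 mg/L
Dose 2 (280 mg at t=2 h): 280·exp(−0.03301·4) = 245.369 mg/L
Dose 3 (305 mg at t=4 h): 305·exp(−0.03301·2) = 285.516 mg/L
C(6) = 73.830 + 245.369 + 285.516 = 604.715 mg/L

604.715 mg/L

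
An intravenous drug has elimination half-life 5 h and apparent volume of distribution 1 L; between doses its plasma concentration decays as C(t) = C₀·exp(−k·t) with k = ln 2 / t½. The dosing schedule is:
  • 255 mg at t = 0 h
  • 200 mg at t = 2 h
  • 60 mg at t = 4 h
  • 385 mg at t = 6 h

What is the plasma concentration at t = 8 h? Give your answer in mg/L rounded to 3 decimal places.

497.410 mg/L

k = ln 2 / 5 = 0.13863 per h
Dose 1 (255 mg at t=0 h): 255·exp(−0.13863·8) = 84.119 mg/L
Dose 2 (200 mg at t=2 h): 200·exp(−0.13863·6) = 87.055 mg/L
Dose 3 (60 mg at t=4 h): 60·exp(−0.13863·4) = 34.461 mg/L
Dose 4 (385 mg at t=6 h): 385·exp(−0.13863·2) = 291.775 mg/L
C(8) = 84.119 + 87.055 + 34.461 + 291.775 = 497.410 mg/L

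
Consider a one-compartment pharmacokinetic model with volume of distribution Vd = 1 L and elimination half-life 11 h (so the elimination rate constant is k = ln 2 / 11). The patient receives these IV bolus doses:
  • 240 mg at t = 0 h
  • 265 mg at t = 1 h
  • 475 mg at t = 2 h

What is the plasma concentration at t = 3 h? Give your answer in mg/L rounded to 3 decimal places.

878.275 mg/L

k = ln 2 / 11 = 0.06301 per h
Dose 1 (240 mg at t=0 h): 240·exp(−0.06301·3) = 198.661 mg/L
Dose 2 (265 mg at t=1 h): 265·exp(−0.06301·2) = 233.622 mg/L
Dose 3 (475 mg at t=2 h): 475·exp(−0.06301·1) = 445.992 mg/L
C(3) = 198.661 + 233.622 + 445.992 = 878.275 mg/L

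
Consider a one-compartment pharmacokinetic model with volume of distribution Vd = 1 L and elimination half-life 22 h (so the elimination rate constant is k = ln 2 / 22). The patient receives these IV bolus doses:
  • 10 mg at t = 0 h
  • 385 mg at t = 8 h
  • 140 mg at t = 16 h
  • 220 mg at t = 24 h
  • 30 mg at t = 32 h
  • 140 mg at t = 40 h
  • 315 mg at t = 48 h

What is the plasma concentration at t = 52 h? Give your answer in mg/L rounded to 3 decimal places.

k = ln 2 / 22 = 0.03151 per h
Dose 1 (10 mg at t=0 h): 10·exp(−0.03151·52) = 1.943 mg/L
Dose 2 (385 mg at t=8 h): 385·exp(−0.03151·44) = 96.250 mg/L
Dose 3 (140 mg at t=16 h): 140·exp(−0.03151·36) = 45.033 mg/L
Dose 4 (220 mg at t=24 h): 220·exp(−0.03151·28) = 91.053 mg/L
Dose 5 (30 mg at t=32 h): 30·exp(−0.03151·20) = 15.976 mg/L
Dose 6 (140 mg at t=40 h): 140·exp(−0.03151·12) = 95.925 mg/L
Dose 7 (315 mg at t=48 h): 315·exp(−0.03151·4) = 277.701 mg/L
C(52) = 1.943 + 96.250 + 45.033 + 91.053 + 15.976 + 95.925 + 277.701 = 623.881 mg/L

623.881 mg/L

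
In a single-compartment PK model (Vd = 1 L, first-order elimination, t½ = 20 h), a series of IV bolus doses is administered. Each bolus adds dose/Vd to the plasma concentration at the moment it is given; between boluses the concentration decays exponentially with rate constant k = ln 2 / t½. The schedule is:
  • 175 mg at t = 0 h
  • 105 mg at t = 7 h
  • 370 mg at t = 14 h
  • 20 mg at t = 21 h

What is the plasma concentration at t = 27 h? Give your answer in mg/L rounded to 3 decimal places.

k = ln 2 / 20 = 0.03466 per h
Dose 1 (175 mg at t=0 h): 175·exp(−0.03466·27) = 68.651 mg/L
Dose 2 (105 mg at t=7 h): 105·exp(−0.03466·20) = 52.500 mg/L
Dose 3 (370 mg at t=14 h): 370·exp(−0.03466·13) = 235.794 mg/L
Dose 4 (20 mg at t=21 h): 20·exp(−0.03466·6) = 16.245 mg/L
C(27) = 68.651 + 52.500 + 235.794 + 16.245 = 373.190 mg/L

373.190 mg/L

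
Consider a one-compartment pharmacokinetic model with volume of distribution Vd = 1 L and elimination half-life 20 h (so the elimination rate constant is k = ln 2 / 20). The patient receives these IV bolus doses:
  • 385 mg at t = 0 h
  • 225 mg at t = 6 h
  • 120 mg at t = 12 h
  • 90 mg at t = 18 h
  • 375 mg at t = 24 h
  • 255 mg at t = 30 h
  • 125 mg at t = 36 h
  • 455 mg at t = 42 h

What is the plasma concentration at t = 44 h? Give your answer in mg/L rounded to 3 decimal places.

1083.948 mg/L

k = ln 2 / 20 = 0.03466 per h
Dose 1 (385 mg at t=0 h): 385·exp(−0.03466·44) = 83.790 mg/L
Dose 2 (225 mg at t=6 h): 225·exp(−0.03466·38) = 60.287 mg/L
Dose 3 (120 mg at t=12 h): 120·exp(−0.03466·32) = 39.585 mg/L
Dose 4 (90 mg at t=18 h): 90·exp(−0.03466·26) = 36.551 mg/L
Dose 5 (375 mg at t=24 h): 375·exp(−0.03466·20) = 187.500 mg/L
Dose 6 (255 mg at t=30 h): 255·exp(−0.03466·14) = 156.971 mg/L
Dose 7 (125 mg at t=36 h): 125·exp(−0.03466·8) = 94.732 mg/L
Dose 8 (455 mg at t=42 h): 455·exp(−0.03466·2) = 424.530 mg/L
C(44) = 83.790 + 60.287 + 39.585 + 36.551 + 187.500 + 156.971 + 94.732 + 424.530 = 1083.948 mg/L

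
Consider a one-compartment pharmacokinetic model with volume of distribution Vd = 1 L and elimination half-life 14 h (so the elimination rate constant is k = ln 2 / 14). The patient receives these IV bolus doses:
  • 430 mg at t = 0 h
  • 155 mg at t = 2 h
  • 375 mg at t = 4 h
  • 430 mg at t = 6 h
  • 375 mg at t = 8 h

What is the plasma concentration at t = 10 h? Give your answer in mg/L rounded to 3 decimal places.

k = ln 2 / 14 = 0.04951 per h
Dose 1 (430 mg at t=0 h): 430·exp(−0.04951·10) = 262.088 mg/L
Dose 2 (155 mg at t=2 h): 155·exp(−0.04951·8) = 104.307 mg/L
Dose 3 (375 mg at t=4 h): 375·exp(−0.04951·6) = 278.624 mg/L
Dose 4 (430 mg at t=6 h): 430·exp(−0.04951·4) = 352.744 mg/L
Dose 5 (375 mg at t=8 h): 375·exp(−0.04951·2) = 339.646 mg/L
C(10) = 262.088 + 104.307 + 278.624 + 352.744 + 339.646 = 1337.410 mg/L

1337.410 mg/L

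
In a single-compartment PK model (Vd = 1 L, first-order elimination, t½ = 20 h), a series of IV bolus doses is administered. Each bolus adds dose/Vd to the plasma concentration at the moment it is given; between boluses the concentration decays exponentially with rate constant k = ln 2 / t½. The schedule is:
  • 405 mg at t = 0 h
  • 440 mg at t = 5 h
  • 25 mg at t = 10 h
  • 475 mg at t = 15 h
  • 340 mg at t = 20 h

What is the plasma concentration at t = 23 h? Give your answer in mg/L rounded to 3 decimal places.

k = ln 2 / 20 = 0.03466 per h
Dose 1 (405 mg at t=0 h): 405·exp(−0.03466·23) = 182.503 mg/L
Dose 2 (440 mg at t=5 h): 440·exp(−0.03466·18) = 235.790 mg/L
Dose 3 (25 mg at t=10 h): 25·exp(−0.03466·13) = 15.932 mg/L
Dose 4 (475 mg at t=15 h): 475·exp(−0.03466·8) = 359.983 mg/L
Dose 5 (340 mg at t=20 h): 340·exp(−0.03466·3) = 306.425 mg/L
C(23) = 182.503 + 235.790 + 15.932 + 359.983 + 306.425 = 1100.633 mg/L

1100.633 mg/L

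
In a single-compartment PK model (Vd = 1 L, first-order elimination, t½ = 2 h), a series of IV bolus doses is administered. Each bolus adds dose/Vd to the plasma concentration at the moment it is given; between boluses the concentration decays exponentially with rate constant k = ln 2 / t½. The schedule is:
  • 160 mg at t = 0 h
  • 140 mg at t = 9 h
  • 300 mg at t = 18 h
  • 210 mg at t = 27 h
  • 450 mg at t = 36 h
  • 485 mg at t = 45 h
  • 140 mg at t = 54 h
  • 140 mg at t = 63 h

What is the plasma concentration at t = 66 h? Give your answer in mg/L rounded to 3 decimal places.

k = ln 2 / 2 = 0.34657 per h
Dose 1 (160 mg at t=0 h): 160·exp(−0.34657·66) = 0.000 mg/L
Dose 2 (140 mg at t=9 h): 140·exp(−0.34657·57) = 0.000 mg/L
Dose 3 (300 mg at t=18 h): 300·exp(−0.34657·48) = 0.000 mg/L
Dose 4 (210 mg at t=27 h): 210·exp(−0.34657·39) = 0.000 mg/L
Dose 5 (450 mg at t=36 h): 450·exp(−0.34657·30) = 0.014 mg/L
Dose 6 (485 mg at t=45 h): 485·exp(−0.34657·21) = 0.335 mg/L
Dose 7 (140 mg at t=54 h): 140·exp(−0.34657·12) = 2.188 mg/L
Dose 8 (140 mg at t=63 h): 140·exp(−0.34657·3) = 49.497 mg/L
C(66) = 0.000 + 0.000 + 0.000 + 0.000 + 0.014 + 0.335 + 2.188 + 49.497 = 52.034 mg/L

52.034 mg/L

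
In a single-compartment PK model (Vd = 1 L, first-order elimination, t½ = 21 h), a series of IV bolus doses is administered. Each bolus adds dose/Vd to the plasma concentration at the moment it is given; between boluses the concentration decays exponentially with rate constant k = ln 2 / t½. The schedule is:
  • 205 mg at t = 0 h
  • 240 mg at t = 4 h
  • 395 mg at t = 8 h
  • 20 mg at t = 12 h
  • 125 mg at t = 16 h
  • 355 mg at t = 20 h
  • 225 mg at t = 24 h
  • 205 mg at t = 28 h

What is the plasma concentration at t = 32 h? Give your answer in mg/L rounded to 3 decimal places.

k = ln 2 / 21 = 0.03301 per h
Dose 1 (205 mg at t=0 h): 205·exp(−0.03301·32) = 71.292 mg/L
Dose 2 (240 mg at t=4 h): 240·exp(−0.03301·28) = 95.244 mg/L
Dose 3 (395 mg at t=8 h): 395·exp(−0.03301·24) = 178.880 mg/L
Dose 4 (20 mg at t=12 h): 20·exp(−0.03301·20) = 10.336 mg/L
Dose 5 (125 mg at t=16 h): 125·exp(−0.03301·16) = 73.715 mg/L
Dose 6 (355 mg at t=20 h): 355·exp(−0.03301·12) = 238.897 mg/L
Dose 7 (225 mg at t=24 h): 225·exp(−0.03301·8) = 172.784 mg/L
Dose 8 (205 mg at t=28 h): 205·exp(−0.03301·4) = 179.645 mg/L
C(32) = 71.292 + 95.244 + 178.880 + 10.336 + 73.715 + 238.897 + 172.784 + 179.645 = 1020.793 mg/L

1020.793 mg/L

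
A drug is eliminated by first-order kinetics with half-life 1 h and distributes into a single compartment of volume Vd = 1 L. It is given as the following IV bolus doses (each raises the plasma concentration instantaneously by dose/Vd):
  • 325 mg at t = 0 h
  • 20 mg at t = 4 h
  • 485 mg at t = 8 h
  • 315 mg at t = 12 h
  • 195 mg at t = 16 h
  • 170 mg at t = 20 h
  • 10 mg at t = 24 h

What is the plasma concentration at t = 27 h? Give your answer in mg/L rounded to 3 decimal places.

k = ln 2 / 1 = 0.69315 per h
Dose 1 (325 mg at t=0 h): 325·exp(−0.69315·27) = 0.000 mg/L
Dose 2 (20 mg at t=4 h): 20·exp(−0.69315·23) = 0.000 mg/L
Dose 3 (485 mg at t=8 h): 485·exp(−0.69315·19) = 0.001 mg/L
Dose 4 (315 mg at t=12 h): 315·exp(−0.69315·15) = 0.010 mg/L
Dose 5 (195 mg at t=16 h): 195·exp(−0.69315·11) = 0.095 mg/L
Dose 6 (170 mg at t=20 h): 170·exp(−0.69315·7) = 1.328 mg/L
Dose 7 (10 mg at t=24 h): 10·exp(−0.69315·3) = 1.250 mg/L
C(27) = 0.000 + 0.000 + 0.001 + 0.010 + 0.095 + 1.328 + 1.250 = 2.684 mg/L

2.684 mg/L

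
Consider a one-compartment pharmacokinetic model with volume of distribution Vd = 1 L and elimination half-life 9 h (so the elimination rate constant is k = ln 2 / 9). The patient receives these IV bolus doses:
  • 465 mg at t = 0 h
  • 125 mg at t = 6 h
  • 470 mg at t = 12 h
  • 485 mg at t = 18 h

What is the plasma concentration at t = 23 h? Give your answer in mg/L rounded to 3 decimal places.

644.292 mg/L

k = ln 2 / 9 = 0.07702 per h
Dose 1 (465 mg at t=0 h): 465·exp(−0.07702·23) = 79.096 mg/L
Dose 2 (125 mg at t=6 h): 125·exp(−0.07702·17) = 33.752 mg/L
Dose 3 (470 mg at t=12 h): 470·exp(−0.07702·11) = 201.452 mg/L
Dose 4 (485 mg at t=18 h): 485·exp(−0.07702·5) = 329.992 mg/L
C(23) = 79.096 + 33.752 + 201.452 + 329.992 = 644.292 mg/L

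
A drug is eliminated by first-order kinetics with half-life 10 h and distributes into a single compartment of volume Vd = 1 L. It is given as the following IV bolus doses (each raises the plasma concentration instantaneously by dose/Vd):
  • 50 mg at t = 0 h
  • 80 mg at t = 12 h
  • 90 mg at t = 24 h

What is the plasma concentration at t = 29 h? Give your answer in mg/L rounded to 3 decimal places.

94.961 mg/L

k = ln 2 / 10 = 0.06931 per h
Dose 1 (50 mg at t=0 h): 50·exp(−0.06931·29) = 6.699 mg/L
Dose 2 (80 mg at t=12 h): 80·exp(−0.06931·17) = 24.623 mg/L
Dose 3 (90 mg at t=24 h): 90·exp(−0.06931·5) = 63.640 mg/L
C(29) = 6.699 + 24.623 + 63.640 = 94.961 mg/L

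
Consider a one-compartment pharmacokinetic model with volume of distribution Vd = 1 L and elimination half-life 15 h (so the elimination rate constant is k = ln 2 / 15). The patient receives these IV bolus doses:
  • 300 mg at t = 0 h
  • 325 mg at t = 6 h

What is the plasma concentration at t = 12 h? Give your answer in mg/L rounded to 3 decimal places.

k = ln 2 / 15 = 0.04621 per h
Dose 1 (300 mg at t=0 h): 300·exp(−0.04621·12) = 172.305 mg/L
Dose 2 (325 mg at t=6 h): 325·exp(−0.04621·6) = 246.304 mg/L
C(12) = 172.305 + 246.304 = 418.609 mg/L

418.609 mg/L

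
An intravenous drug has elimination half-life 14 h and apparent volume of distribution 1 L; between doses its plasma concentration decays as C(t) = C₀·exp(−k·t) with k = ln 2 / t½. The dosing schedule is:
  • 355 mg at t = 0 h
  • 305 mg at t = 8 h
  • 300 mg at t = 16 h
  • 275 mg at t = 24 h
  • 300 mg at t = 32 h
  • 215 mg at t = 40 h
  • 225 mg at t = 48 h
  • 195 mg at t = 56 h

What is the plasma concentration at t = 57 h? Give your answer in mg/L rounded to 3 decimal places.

650.503 mg/L

k = ln 2 / 14 = 0.04951 per h
Dose 1 (355 mg at t=0 h): 355·exp(−0.04951·57) = 21.116 mg/L
Dose 2 (305 mg at t=8 h): 305·exp(−0.04951·49) = 26.958 mg/L
Dose 3 (300 mg at t=16 h): 300·exp(−0.04951·41) = 39.403 mg/L
Dose 4 (275 mg at t=24 h): 275·exp(−0.04951·33) = 53.674 mg/L
Dose 5 (300 mg at t=32 h): 300·exp(−0.04951·25) = 87.010 mg/L
Dose 6 (215 mg at t=40 h): 215·exp(−0.04951·17) = 92.662 mg/L
Dose 7 (225 mg at t=48 h): 225·exp(−0.04951·9) = 144.100 mg/L
Dose 8 (195 mg at t=56 h): 195·exp(−0.04951·1) = 185.581 mg/L
C(57) = 21.116 + 26.958 + 39.403 + 53.674 + 87.010 + 92.662 + 144.100 + 185.581 = 650.503 mg/L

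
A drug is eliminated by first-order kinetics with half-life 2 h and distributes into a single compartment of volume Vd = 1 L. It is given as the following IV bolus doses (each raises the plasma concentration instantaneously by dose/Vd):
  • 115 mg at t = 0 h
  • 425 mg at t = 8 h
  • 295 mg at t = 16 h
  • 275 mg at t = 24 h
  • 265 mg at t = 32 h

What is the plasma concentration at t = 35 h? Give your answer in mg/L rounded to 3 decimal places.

k = ln 2 / 2 = 0.34657 per h
Dose 1 (115 mg at t=0 h): 115·exp(−0.34657·35) = 0.001 mg/L
Dose 2 (425 mg at t=8 h): 425·exp(−0.34657·27) = 0.037 mg/L
Dose 3 (295 mg at t=16 h): 295·exp(−0.34657·19) = 0.407 mg/L
Dose 4 (275 mg at t=24 h): 275·exp(−0.34657·11) = 6.077 mg/L
Dose 5 (265 mg at t=32 h): 265·exp(−0.34657·3) = 93.692 mg/L
C(35) = 0.001 + 0.037 + 0.407 + 6.077 + 93.692 = 100.213 mg/L

100.213 mg/L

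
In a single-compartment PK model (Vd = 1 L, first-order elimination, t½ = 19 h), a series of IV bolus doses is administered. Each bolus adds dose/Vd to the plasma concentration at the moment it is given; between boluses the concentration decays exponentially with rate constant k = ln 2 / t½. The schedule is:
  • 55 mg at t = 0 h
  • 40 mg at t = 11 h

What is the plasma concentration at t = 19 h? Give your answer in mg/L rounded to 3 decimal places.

57.375 mg/L

k = ln 2 / 19 = 0.03648 per h
Dose 1 (55 mg at t=0 h): 55·exp(−0.03648·19) = 27.500 mg/L
Dose 2 (40 mg at t=11 h): 40·exp(−0.03648·8) = 29.875 mg/L
C(19) = 27.500 + 29.875 = 57.375 mg/L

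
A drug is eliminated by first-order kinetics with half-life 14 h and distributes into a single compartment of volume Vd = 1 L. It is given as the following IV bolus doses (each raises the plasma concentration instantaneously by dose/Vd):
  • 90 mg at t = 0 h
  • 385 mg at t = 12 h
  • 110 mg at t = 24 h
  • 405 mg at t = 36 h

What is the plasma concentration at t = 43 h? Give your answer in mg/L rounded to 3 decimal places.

k = ln 2 / 14 = 0.04951 per h
Dose 1 (90 mg at t=0 h): 90·exp(−0.04951·43) = 10.707 mg/L
Dose 2 (385 mg at t=12 h): 385·exp(−0.04951·31) = 82.965 mg/L
Dose 3 (110 mg at t=24 h): 110·exp(−0.04951·19) = 42.939 mg/L
Dose 4 (405 mg at t=36 h): 405·exp(−0.04951·7) = 286.378 mg/L
C(43) = 10.707 + 82.965 + 42.939 + 286.378 = 422.989 mg/L

422.989 mg/L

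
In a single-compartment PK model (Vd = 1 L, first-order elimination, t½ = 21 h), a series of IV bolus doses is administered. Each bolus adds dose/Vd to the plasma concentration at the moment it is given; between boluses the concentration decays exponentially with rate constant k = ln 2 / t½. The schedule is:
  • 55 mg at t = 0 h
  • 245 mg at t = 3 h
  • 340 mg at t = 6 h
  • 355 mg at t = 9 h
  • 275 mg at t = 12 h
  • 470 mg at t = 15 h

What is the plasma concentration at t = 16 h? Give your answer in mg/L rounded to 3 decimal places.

k = ln 2 / 21 = 0.03301 per h
Dose 1 (55 mg at t=0 h): 55·exp(−0.03301·16) = 32.434 mg/L
Dose 2 (245 mg at t=3 h): 245·exp(−0.03301·13) = 159.520 mg/L
Dose 3 (340 mg at t=6 h): 340·exp(−0.03301·10) = 244.417 mg/L
Dose 4 (355 mg at t=9 h): 355·exp(−0.03301·7) = 281.764 mg/L
Dose 5 (275 mg at t=12 h): 275·exp(−0.03301·4) = 240.987 mg/L
Dose 6 (470 mg at t=15 h): 470·exp(−0.03301·1) = 454.740 mg/L
C(16) = 32.434 + 159.520 + 244.417 + 281.764 + 240.987 + 454.740 = 1413.862 mg/L

1413.862 mg/L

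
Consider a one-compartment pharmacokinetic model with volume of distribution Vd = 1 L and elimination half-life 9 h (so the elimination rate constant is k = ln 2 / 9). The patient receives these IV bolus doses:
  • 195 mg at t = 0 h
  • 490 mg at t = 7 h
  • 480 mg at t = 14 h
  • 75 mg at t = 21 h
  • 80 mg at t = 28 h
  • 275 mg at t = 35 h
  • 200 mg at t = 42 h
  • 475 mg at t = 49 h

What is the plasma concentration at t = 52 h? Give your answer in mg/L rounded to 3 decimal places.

k = ln 2 / 9 = 0.07702 per h
Dose 1 (195 mg at t=0 h): 195·exp(−0.07702·52) = 3.554 mg/L
Dose 2 (490 mg at t=7 h): 490·exp(−0.07702·45) = 15.312 mg/L
Dose 3 (480 mg at t=14 h): 480·exp(−0.07702·38) = 25.717 mg/L
Dose 4 (75 mg at t=21 h): 75·exp(−0.07702·31) = 6.889 mg/L
Dose 5 (80 mg at t=28 h): 80·exp(−0.07702·24) = 12.599 mg/L
Dose 6 (275 mg at t=35 h): 275·exp(−0.07702·17) = 74.254 mg/L
Dose 7 (200 mg at t=42 h): 200·exp(−0.07702·10) = 92.587 mg/L
Dose 8 (475 mg at t=49 h): 475·exp(−0.07702·3) = 377.008 mg/L
C(52) = 3.554 + 15.312 + 25.717 + 6.889 + 12.599 + 74.254 + 92.587 + 377.008 = 607.922 mg/L

607.922 mg/L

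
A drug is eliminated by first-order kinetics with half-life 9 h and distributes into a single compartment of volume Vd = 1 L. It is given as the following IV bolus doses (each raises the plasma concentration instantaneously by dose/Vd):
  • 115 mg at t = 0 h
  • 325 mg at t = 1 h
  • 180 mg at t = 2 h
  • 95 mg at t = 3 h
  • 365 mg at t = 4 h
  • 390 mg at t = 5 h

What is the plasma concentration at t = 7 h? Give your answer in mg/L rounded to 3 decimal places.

k = ln 2 / 9 = 0.07702 per h
Dose 1 (115 mg at t=0 h): 115·exp(−0.07702·7) = 67.075 mg/L
Dose 2 (325 mg at t=1 h): 325·exp(−0.07702·6) = 204.737 mg/L
Dose 3 (180 mg at t=2 h): 180·exp(−0.07702·5) = 122.471 mg/L
Dose 4 (95 mg at t=3 h): 95·exp(−0.07702·4) = 69.812 mg/L
Dose 5 (365 mg at t=4 h): 365·exp(−0.07702·3) = 289.701 mg/L
Dose 6 (390 mg at t=5 h): 390·exp(−0.07702·2) = 334.325 mg/L
C(7) = 67.075 + 204.737 + 122.471 + 69.812 + 289.701 + 334.325 = 1088.122 mg/L

1088.122 mg/L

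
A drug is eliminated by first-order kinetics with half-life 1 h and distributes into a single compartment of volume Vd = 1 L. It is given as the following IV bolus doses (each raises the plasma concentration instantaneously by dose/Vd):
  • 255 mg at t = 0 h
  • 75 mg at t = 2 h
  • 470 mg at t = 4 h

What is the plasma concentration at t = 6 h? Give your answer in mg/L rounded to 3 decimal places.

126.172 mg/L

k = ln 2 / 1 = 0.69315 per h
Dose 1 (255 mg at t=0 h): 255·exp(−0.69315·6) = 3.984 mg/L
Dose 2 (75 mg at t=2 h): 75·exp(−0.69315·4) = 4.688 mg/L
Dose 3 (470 mg at t=4 h): 470·exp(−0.69315·2) = 117.500 mg/L
C(6) = 3.984 + 4.688 + 117.500 = 126.172 mg/L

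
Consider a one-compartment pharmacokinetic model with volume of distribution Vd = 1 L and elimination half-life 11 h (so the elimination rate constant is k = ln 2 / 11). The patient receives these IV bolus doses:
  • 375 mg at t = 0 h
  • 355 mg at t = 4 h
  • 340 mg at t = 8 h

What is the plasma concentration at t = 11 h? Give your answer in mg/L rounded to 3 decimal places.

697.319 mg/L

k = ln 2 / 11 = 0.06301 per h
Dose 1 (375 mg at t=0 h): 375·exp(−0.06301·11) = 187.500 mg/L
Dose 2 (355 mg at t=4 h): 355·exp(−0.06301·7) = 228.383 mg/L
Dose 3 (340 mg at t=8 h): 340·exp(−0.06301·3) = 281.436 mg/L
C(11) = 187.500 + 228.383 + 281.436 = 697.319 mg/L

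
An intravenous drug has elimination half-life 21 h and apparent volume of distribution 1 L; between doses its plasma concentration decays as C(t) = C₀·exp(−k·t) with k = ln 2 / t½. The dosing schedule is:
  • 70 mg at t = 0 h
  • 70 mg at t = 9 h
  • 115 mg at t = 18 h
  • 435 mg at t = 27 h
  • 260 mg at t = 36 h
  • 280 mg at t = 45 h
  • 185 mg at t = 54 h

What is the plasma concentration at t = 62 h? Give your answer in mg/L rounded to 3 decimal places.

597.194 mg/L

k = ln 2 / 21 = 0.03301 per h
Dose 1 (70 mg at t=0 h): 70·exp(−0.03301·62) = 9.044 mg/L
Dose 2 (70 mg at t=9 h): 70·exp(−0.03301·53) = 12.172 mg/L
Dose 3 (115 mg at t=18 h): 115·exp(−0.03301·44) = 26.913 mg/L
Dose 4 (435 mg at t=27 h): 435·exp(−0.03301·35) = 137.016 mg/L
Dose 5 (260 mg at t=36 h): 260·exp(−0.03301·26) = 110.222 mg/L
Dose 6 (280 mg at t=45 h): 280·exp(−0.03301·17) = 159.760 mg/L
Dose 7 (185 mg at t=54 h): 185·exp(−0.03301·8) = 142.067 mg/L
C(62) = 9.044 + 12.172 + 26.913 + 137.016 + 110.222 + 159.760 + 142.067 = 597.194 mg/L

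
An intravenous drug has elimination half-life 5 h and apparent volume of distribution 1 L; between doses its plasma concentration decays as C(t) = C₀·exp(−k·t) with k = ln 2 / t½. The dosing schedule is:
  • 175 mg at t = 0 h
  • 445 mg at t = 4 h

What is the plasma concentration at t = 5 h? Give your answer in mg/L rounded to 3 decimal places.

k = ln 2 / 5 = 0.13863 per h
Dose 1 (175 mg at t=0 h): 175·exp(−0.13863·5) = 87.500 mg/L
Dose 2 (445 mg at t=4 h): 445·exp(−0.13863·1) = 387.395 mg/L
C(5) = 87.500 + 387.395 = 474.895 mg/L

474.895 mg/L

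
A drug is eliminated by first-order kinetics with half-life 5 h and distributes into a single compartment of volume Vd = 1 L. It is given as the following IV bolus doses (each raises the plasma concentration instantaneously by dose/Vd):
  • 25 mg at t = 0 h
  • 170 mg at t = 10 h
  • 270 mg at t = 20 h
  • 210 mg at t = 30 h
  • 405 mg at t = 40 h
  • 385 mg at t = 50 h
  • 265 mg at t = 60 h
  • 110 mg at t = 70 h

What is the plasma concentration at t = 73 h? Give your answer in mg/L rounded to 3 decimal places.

k = ln 2 / 5 = 0.13863 per h
Dose 1 (25 mg at t=0 h): 25·exp(−0.13863·73) = 0.001 mg/L
Dose 2 (170 mg at t=10 h): 170·exp(−0.13863·63) = 0.027 mg/L
Dose 3 (270 mg at t=20 h): 270·exp(−0.13863·53) = 0.174 mg/L
Dose 4 (210 mg at t=30 h): 210·exp(−0.13863·43) = 0.541 mg/L
Dose 5 (405 mg at t=40 h): 405·exp(−0.13863·33) = 4.175 mg/L
Dose 6 (385 mg at t=50 h): 385·exp(−0.13863·23) = 15.875 mg/L
Dose 7 (265 mg at t=60 h): 265·exp(−0.13863·13) = 43.709 mg/L
Dose 8 (110 mg at t=70 h): 110·exp(−0.13863·3) = 72.573 mg/L
C(73) = 0.001 + 0.027 + 0.174 + 0.541 + 4.175 + 15.875 + 43.709 + 72.573 = 137.076 mg/L

137.076 mg/L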